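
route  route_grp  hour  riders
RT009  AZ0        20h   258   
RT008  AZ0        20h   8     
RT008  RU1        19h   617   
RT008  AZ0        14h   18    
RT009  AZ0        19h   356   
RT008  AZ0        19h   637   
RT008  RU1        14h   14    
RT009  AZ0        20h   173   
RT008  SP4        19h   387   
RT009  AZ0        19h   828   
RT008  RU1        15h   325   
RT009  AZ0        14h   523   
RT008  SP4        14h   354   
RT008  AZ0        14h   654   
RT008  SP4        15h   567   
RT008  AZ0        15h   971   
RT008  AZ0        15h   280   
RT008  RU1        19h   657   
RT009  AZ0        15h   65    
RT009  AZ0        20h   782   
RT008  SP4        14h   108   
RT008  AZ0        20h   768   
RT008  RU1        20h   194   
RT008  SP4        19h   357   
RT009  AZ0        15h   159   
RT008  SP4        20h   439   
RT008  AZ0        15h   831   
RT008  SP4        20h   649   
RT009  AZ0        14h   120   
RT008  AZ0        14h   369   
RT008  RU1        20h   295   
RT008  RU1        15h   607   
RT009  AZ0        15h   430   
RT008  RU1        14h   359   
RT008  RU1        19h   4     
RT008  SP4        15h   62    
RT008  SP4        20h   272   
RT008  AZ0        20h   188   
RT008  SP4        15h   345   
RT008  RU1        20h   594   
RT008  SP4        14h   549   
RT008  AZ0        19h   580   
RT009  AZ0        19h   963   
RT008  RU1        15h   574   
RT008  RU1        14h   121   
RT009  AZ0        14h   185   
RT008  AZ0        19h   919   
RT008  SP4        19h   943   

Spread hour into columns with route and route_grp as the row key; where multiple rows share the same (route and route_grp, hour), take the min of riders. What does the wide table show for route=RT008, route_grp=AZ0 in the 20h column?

8

Rows with route=RT008, route_grp=AZ0 and hour=20h: riders values are 8, 768, 188.
min(8, 768, 188) = 8.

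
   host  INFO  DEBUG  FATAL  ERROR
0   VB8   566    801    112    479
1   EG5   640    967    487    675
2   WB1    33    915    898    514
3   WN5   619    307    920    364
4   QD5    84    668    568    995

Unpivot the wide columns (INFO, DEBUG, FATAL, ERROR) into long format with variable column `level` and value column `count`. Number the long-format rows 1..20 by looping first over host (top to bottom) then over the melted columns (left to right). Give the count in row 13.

20 rows total (5 × 4). Row 13: index ⌊(13-1)/4⌋ = 3 into host → WN5; (13-1) mod 4 = 0 into the melted columns → INFO.
So row 13 is (WN5, INFO, 619); count = 619.

619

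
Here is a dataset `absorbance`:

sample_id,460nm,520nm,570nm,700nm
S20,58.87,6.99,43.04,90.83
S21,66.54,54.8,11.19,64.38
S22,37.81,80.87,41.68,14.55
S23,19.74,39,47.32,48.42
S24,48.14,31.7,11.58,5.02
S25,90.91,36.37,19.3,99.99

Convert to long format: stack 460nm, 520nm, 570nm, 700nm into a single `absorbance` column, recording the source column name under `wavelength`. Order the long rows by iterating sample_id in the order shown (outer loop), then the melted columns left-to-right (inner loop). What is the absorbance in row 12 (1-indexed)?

24 rows total (6 × 4). Row 12: index ⌊(12-1)/4⌋ = 2 into sample_id → S22; (12-1) mod 4 = 3 into the melted columns → 700nm.
So row 12 is (S22, 700nm, 14.55); absorbance = 14.55.

14.55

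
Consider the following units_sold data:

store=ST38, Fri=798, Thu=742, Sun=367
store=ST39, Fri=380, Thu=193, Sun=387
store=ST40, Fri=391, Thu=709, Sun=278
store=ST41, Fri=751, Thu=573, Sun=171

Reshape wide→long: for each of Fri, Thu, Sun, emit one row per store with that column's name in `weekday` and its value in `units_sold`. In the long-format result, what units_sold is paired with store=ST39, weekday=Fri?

Unpivoting turns each (store, wide-column) pair into one long row.
The wide cell at row ST39, column Fri holds 380, so the long row (ST39, Fri) has units_sold=380.

380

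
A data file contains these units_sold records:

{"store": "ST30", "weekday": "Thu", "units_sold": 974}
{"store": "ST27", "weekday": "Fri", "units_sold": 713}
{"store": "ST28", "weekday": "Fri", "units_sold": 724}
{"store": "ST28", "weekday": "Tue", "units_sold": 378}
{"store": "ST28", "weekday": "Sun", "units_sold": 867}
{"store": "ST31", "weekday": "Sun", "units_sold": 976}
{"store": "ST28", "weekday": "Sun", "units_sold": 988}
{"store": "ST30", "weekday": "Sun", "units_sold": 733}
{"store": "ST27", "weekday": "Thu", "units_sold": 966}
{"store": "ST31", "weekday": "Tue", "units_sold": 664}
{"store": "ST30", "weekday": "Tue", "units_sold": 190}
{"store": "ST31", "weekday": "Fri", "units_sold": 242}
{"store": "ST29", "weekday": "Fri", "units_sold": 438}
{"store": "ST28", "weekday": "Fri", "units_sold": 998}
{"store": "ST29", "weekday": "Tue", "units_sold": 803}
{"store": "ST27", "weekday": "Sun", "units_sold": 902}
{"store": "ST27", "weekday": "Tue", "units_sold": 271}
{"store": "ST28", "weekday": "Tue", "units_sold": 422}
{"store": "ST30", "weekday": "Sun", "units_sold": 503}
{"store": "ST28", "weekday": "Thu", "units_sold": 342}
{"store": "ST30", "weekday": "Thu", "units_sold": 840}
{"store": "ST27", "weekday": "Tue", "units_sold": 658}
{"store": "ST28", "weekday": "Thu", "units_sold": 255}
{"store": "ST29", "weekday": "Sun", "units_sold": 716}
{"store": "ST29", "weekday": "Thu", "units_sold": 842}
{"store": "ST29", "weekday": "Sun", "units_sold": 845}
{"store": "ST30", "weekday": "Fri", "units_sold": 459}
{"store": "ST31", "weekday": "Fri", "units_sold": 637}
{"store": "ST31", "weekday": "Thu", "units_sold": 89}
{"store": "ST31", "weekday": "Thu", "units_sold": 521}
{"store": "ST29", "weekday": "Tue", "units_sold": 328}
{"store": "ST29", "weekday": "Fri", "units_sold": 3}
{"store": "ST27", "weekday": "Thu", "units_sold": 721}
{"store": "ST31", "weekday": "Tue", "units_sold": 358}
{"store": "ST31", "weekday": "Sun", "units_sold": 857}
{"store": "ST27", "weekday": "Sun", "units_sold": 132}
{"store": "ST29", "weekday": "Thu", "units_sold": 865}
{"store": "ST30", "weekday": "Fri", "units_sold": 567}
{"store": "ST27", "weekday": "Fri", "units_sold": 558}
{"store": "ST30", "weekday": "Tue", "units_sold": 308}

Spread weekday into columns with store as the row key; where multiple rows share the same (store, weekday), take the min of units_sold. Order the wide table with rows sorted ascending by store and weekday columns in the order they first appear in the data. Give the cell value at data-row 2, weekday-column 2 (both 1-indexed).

With rows sorted ascending by store, row 2 is store=ST28. weekday columns in first-appearance order: Thu, Fri, Tue, Sun; column 2 is Fri.
Long rows with store=ST28, weekday=Fri: min(724, 998) = 724.

724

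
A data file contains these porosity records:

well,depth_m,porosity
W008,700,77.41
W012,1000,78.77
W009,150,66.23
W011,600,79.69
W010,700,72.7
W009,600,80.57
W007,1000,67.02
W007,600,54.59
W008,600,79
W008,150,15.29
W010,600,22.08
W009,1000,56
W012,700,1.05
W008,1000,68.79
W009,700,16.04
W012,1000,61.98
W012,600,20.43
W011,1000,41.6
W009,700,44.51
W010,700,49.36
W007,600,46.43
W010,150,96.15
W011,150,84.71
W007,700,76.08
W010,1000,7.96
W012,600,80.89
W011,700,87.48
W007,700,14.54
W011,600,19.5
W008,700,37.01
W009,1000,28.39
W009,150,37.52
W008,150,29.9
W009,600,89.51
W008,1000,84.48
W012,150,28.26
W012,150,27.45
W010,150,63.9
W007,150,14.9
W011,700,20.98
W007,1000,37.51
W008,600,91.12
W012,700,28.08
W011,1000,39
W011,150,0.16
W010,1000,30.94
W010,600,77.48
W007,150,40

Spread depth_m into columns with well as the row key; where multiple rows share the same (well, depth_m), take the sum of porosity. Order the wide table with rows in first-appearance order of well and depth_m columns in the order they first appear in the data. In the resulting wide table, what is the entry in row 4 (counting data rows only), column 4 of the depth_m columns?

99.19

With rows in first-appearance order of well, row 4 is well=W011. depth_m columns in first-appearance order: 700, 1000, 150, 600; column 4 is 600.
Long rows with well=W011, depth_m=600: 79.69 + 19.5 = 99.19.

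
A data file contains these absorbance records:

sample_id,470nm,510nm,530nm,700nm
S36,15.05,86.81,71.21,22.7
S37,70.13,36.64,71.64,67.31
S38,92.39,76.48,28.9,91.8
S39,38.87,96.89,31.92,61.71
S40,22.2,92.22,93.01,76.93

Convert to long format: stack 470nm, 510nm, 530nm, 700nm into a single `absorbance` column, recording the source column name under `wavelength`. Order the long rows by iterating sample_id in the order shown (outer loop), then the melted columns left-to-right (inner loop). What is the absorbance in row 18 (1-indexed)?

20 rows total (5 × 4). Row 18: index ⌊(18-1)/4⌋ = 4 into sample_id → S40; (18-1) mod 4 = 1 into the melted columns → 510nm.
So row 18 is (S40, 510nm, 92.22); absorbance = 92.22.

92.22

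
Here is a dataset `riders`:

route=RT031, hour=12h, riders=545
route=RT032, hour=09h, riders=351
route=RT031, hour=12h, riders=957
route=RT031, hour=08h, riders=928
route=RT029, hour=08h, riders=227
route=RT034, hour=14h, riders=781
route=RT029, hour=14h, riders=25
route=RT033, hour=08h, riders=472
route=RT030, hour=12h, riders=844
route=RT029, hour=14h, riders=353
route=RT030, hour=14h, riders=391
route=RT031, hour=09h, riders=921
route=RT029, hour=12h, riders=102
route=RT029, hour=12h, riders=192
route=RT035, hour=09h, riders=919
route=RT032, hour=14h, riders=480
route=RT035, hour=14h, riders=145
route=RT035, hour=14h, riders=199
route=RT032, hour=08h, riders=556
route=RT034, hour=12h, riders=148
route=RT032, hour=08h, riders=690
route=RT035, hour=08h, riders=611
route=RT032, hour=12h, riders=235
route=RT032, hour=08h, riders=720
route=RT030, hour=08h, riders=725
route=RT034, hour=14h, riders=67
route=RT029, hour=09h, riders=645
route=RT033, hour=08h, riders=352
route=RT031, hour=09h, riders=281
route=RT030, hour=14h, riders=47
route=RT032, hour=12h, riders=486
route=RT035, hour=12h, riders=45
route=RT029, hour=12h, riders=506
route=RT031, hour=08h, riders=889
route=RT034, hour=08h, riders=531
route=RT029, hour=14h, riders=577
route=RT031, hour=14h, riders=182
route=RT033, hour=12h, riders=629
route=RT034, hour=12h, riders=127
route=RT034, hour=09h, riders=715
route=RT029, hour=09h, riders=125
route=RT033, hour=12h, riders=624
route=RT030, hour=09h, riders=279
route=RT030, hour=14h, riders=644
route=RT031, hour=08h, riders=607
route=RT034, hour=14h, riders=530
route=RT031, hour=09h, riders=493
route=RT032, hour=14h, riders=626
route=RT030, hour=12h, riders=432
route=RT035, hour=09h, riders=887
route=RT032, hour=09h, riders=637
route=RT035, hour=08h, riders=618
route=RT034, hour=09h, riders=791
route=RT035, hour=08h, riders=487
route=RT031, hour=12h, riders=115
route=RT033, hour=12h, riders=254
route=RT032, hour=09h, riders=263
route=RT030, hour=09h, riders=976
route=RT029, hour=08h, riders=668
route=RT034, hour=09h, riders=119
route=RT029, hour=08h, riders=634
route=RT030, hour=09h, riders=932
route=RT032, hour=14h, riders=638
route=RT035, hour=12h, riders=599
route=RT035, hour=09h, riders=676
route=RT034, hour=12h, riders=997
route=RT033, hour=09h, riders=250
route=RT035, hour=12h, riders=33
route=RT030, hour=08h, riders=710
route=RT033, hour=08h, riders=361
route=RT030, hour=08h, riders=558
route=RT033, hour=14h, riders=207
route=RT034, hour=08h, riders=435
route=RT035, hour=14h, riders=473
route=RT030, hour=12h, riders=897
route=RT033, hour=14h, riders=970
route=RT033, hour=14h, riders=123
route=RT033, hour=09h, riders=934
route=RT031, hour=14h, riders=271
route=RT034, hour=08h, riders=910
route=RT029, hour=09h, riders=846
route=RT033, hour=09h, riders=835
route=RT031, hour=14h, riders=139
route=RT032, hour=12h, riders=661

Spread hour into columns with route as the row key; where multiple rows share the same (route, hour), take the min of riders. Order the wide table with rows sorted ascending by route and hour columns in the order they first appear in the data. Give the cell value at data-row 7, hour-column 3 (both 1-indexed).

487

With rows sorted ascending by route, row 7 is route=RT035. hour columns in first-appearance order: 12h, 09h, 08h, 14h; column 3 is 08h.
Long rows with route=RT035, hour=08h: min(611, 618, 487) = 487.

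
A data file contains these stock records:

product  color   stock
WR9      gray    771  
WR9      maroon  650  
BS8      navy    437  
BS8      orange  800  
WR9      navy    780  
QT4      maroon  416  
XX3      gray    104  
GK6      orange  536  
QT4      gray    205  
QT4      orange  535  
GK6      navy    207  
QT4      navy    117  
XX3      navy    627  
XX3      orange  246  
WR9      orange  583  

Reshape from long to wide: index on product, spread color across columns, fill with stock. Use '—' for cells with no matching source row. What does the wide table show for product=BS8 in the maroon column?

—

No long-format row has product=BS8 and color=maroon, so the cell is —.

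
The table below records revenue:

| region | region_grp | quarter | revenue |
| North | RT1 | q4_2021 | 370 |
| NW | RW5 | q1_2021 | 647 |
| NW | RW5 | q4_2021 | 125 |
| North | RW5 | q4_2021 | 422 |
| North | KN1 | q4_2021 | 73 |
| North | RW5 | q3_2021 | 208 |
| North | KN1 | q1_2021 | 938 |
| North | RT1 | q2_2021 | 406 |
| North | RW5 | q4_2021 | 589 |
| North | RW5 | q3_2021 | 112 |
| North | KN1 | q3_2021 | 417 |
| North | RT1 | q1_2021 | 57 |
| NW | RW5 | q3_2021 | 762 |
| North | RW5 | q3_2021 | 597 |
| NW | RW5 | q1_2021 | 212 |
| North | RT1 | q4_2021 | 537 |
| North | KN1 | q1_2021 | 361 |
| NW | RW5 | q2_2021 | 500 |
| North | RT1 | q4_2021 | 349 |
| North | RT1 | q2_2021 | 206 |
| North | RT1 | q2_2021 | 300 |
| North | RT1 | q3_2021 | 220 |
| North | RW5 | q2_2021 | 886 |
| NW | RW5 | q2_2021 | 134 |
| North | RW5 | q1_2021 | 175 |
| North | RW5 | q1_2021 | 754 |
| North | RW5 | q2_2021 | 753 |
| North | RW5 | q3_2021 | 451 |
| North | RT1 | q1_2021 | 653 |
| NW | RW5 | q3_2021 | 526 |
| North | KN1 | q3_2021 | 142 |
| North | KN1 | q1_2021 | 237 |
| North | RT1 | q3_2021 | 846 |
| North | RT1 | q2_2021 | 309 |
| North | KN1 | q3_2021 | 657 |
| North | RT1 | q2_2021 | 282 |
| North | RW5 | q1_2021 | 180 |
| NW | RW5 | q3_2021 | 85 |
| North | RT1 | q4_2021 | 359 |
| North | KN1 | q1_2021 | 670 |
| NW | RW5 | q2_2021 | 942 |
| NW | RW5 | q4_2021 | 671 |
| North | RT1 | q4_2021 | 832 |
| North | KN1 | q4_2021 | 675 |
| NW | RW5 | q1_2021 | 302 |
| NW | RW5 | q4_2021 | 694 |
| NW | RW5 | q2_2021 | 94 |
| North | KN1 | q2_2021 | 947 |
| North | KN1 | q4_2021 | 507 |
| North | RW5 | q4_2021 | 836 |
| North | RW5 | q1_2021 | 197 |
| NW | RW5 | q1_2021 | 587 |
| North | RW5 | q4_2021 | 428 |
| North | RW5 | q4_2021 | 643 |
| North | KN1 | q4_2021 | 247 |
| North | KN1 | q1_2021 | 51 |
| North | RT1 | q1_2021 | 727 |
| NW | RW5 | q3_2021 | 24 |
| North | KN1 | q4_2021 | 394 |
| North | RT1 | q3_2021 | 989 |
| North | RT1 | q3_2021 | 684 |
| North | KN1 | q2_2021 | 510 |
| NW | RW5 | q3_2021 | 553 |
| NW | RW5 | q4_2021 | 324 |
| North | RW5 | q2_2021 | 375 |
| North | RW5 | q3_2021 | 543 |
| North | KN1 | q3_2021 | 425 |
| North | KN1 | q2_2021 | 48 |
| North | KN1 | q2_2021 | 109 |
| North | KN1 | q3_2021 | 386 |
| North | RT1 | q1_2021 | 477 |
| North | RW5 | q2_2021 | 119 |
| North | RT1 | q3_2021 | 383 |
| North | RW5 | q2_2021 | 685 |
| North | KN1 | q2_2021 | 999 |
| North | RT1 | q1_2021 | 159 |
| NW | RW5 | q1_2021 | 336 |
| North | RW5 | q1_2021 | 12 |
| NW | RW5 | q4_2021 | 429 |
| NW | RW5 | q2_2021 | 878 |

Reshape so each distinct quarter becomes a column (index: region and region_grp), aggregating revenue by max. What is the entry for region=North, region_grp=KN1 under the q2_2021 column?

Rows with region=North, region_grp=KN1 and quarter=q2_2021: revenue values are 947, 510, 48, 109, 999.
max(947, 510, 48, 109, 999) = 999.

999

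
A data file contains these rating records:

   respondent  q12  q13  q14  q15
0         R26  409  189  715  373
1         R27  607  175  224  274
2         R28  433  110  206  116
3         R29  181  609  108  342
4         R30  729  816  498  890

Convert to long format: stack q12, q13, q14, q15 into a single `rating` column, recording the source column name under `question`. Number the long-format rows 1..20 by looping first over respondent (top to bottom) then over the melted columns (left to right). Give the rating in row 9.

20 rows total (5 × 4). Row 9: index ⌊(9-1)/4⌋ = 2 into respondent → R28; (9-1) mod 4 = 0 into the melted columns → q12.
So row 9 is (R28, q12, 433); rating = 433.

433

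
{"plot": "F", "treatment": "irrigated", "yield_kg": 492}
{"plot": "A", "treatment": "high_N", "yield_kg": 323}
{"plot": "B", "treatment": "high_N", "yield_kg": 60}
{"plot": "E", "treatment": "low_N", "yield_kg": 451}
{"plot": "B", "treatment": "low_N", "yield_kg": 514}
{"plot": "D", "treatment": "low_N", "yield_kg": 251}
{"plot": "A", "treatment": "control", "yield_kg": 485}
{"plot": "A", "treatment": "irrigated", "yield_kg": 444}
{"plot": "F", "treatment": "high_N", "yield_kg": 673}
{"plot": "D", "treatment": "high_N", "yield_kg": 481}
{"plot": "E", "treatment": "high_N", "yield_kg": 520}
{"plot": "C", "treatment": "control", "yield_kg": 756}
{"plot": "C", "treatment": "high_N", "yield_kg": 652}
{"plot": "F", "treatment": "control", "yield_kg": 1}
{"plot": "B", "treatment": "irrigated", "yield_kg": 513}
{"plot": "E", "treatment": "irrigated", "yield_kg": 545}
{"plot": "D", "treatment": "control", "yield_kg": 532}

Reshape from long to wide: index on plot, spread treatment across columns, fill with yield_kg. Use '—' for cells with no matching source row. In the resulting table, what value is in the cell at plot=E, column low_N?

The long row with plot=E, treatment=low_N has yield_kg=451.

451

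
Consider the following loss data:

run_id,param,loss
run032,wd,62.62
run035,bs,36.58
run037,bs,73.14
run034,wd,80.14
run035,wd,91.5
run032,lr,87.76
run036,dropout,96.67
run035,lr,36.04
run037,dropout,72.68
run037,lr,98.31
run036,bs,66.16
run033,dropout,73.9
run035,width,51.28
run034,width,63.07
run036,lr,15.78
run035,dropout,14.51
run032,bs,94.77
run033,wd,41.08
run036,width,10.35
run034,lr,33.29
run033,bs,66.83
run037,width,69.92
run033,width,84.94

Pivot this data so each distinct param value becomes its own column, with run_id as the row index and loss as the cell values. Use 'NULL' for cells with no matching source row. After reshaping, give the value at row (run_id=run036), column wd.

No long-format row has run_id=run036 and param=wd, so the cell is NULL.

NULL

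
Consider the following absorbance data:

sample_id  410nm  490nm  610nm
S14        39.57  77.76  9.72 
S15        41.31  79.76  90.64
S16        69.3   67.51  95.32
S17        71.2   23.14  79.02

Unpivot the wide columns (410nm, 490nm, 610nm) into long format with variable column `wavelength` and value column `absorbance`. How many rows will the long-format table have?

12

4 sample_id values × 3 melted columns = 12 rows.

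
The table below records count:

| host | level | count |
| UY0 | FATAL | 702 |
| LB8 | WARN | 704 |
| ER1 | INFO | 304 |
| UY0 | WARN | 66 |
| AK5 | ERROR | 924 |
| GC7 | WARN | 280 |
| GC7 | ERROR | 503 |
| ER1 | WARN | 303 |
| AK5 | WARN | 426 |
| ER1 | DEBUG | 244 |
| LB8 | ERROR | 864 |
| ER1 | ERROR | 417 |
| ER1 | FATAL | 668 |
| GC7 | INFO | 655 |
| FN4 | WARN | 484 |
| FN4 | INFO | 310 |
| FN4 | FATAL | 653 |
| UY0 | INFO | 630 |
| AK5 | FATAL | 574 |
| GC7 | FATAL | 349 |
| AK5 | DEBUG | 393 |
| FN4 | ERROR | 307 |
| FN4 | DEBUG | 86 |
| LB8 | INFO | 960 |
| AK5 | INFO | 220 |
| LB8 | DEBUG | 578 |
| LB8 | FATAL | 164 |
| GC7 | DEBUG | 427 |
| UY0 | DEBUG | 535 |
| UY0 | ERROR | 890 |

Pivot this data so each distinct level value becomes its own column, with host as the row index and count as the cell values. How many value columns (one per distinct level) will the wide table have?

5 distinct level values: DEBUG, INFO, ERROR, WARN, FATAL.

5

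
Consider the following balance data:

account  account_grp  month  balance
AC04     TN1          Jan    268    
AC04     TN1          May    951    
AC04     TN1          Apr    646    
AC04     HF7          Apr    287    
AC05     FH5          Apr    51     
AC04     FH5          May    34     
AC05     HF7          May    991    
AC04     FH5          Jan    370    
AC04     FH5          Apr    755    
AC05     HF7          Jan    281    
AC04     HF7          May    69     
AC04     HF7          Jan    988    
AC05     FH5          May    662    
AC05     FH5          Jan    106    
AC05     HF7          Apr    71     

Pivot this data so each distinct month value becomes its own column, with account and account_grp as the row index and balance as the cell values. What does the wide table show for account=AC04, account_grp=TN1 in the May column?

951

Wide layout: rows indexed by account and account_grp, columns are the 3 distinct month values (Jan, May, Apr).
Cell (account=AC04, account_grp=TN1, month=May) draws from the long row where account=AC04, account_grp=TN1 and month=May, which has balance=951.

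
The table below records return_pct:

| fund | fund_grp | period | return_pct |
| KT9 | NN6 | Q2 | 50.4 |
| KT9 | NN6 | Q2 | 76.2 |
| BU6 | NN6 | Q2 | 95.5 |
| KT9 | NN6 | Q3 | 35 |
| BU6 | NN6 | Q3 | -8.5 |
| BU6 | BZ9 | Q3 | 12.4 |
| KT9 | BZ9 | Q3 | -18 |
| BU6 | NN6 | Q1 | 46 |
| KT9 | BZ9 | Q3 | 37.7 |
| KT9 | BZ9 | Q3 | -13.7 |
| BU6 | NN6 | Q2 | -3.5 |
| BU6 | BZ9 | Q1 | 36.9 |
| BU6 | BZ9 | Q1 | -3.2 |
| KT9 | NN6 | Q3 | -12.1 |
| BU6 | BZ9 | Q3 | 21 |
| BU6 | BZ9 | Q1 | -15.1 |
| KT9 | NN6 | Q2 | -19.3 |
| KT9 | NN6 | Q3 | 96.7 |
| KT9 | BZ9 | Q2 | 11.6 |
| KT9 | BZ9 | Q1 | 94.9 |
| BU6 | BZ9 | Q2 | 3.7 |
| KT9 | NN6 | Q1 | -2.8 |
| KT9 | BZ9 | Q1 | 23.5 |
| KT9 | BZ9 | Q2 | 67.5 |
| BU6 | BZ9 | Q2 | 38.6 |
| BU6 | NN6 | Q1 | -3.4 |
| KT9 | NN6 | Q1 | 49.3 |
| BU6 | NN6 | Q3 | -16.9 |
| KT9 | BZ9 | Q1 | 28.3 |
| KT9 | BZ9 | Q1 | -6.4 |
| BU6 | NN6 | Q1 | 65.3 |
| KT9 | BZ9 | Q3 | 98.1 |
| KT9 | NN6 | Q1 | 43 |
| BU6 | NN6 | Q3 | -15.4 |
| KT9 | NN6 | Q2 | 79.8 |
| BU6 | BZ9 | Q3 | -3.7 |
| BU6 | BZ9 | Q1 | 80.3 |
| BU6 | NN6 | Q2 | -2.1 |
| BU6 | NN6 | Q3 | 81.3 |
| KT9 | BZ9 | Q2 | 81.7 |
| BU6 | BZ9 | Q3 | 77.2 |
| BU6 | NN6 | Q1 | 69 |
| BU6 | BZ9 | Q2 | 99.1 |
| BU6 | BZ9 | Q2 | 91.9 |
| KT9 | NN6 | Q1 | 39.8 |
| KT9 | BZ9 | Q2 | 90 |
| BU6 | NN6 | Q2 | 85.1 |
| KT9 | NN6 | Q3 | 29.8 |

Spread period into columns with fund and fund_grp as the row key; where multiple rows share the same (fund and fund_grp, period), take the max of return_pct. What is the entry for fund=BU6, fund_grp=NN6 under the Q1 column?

Rows with fund=BU6, fund_grp=NN6 and period=Q1: return_pct values are 46, -3.4, 65.3, 69.
max(46, -3.4, 65.3, 69) = 69.

69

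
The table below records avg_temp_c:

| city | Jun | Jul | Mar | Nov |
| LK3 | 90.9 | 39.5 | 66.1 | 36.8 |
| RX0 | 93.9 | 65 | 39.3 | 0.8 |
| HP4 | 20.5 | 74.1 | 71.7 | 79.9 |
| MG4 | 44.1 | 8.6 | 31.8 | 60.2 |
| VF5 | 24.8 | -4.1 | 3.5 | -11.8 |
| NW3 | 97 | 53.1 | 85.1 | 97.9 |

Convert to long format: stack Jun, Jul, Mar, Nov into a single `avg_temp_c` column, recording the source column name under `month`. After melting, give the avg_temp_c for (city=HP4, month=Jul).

74.1

Unpivoting turns each (city, wide-column) pair into one long row.
The wide cell at row HP4, column Jul holds 74.1, so the long row (HP4, Jul) has avg_temp_c=74.1.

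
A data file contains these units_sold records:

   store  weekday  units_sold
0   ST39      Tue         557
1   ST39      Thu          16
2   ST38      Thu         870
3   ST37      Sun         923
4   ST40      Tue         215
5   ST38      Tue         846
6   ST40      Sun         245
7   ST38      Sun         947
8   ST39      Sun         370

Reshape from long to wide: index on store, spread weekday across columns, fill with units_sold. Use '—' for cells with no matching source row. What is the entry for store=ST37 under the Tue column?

—

No long-format row has store=ST37 and weekday=Tue, so the cell is —.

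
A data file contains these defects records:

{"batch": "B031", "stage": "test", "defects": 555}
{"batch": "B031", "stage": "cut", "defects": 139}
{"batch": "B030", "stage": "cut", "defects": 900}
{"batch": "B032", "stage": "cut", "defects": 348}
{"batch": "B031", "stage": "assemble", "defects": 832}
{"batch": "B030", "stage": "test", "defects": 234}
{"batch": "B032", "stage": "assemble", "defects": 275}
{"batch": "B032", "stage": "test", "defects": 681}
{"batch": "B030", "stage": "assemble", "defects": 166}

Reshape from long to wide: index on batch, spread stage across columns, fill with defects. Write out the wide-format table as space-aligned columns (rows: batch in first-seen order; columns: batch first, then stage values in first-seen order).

batch  test  cut  assemble
B031   555   139  832     
B030   234   900  166     
B032   681   348  275     

Columns: batch plus the 3 distinct stage values (test, cut, assemble).
For example, row B031 column test takes defects=555 from the long row (B031, test).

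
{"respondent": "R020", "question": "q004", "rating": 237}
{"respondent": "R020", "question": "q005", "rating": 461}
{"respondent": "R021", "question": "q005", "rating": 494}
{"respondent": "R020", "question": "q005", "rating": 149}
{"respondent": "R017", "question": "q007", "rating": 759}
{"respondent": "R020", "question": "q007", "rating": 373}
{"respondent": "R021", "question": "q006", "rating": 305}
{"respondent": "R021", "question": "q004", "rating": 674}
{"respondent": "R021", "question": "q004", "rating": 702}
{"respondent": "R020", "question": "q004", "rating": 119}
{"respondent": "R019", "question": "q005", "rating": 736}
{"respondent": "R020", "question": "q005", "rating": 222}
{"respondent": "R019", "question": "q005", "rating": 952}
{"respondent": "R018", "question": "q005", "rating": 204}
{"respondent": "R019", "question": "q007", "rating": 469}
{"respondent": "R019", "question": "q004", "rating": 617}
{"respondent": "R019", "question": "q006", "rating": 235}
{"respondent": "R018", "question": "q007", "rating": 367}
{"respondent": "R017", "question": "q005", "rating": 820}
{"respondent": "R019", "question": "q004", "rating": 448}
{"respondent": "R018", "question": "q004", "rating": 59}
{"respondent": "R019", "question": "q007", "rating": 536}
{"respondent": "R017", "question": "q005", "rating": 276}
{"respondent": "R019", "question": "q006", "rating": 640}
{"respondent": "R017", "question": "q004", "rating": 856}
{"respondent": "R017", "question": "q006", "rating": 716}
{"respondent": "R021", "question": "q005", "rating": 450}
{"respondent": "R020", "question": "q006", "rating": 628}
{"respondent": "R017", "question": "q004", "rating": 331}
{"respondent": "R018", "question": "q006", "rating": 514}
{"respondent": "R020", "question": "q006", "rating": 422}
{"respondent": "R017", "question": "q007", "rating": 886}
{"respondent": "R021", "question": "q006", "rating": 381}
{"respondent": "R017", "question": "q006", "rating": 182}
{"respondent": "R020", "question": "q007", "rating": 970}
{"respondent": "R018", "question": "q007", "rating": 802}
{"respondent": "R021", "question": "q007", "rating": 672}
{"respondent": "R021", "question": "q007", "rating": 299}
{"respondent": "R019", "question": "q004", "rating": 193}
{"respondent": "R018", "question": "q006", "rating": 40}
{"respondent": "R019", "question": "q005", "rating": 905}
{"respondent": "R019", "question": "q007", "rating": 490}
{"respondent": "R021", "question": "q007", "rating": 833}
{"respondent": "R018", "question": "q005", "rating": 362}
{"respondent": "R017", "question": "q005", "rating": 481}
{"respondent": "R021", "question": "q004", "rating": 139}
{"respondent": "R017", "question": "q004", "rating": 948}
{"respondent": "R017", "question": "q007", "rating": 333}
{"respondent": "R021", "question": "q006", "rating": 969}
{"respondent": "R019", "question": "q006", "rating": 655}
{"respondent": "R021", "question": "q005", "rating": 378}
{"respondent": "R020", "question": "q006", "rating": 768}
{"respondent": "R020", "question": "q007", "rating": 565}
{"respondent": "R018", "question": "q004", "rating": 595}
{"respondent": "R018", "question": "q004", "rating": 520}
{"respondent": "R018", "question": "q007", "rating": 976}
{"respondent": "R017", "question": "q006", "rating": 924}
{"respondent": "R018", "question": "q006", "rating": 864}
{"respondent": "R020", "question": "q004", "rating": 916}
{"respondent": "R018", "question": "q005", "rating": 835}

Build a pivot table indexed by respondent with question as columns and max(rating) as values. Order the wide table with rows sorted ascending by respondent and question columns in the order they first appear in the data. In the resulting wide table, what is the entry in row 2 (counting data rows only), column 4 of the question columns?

With rows sorted ascending by respondent, row 2 is respondent=R018. question columns in first-appearance order: q004, q005, q007, q006; column 4 is q006.
Long rows with respondent=R018, question=q006: max(514, 40, 864) = 864.

864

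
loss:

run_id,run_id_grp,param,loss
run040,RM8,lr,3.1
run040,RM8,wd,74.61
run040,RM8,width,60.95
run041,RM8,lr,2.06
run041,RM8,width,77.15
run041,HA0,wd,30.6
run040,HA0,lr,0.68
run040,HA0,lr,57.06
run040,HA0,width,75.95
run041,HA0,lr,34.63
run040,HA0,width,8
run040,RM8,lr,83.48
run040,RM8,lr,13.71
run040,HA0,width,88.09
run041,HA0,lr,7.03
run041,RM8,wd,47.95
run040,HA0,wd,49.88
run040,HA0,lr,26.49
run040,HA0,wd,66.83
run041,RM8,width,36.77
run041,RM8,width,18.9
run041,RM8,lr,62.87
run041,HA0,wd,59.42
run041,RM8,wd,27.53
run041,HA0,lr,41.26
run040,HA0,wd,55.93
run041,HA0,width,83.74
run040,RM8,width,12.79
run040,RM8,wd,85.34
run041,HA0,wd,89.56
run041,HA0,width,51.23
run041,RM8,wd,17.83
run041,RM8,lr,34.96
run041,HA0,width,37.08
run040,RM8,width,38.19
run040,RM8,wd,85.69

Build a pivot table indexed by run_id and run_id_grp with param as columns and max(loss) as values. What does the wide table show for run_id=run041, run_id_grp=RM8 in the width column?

Rows with run_id=run041, run_id_grp=RM8 and param=width: loss values are 77.15, 36.77, 18.9.
max(77.15, 36.77, 18.9) = 77.15.

77.15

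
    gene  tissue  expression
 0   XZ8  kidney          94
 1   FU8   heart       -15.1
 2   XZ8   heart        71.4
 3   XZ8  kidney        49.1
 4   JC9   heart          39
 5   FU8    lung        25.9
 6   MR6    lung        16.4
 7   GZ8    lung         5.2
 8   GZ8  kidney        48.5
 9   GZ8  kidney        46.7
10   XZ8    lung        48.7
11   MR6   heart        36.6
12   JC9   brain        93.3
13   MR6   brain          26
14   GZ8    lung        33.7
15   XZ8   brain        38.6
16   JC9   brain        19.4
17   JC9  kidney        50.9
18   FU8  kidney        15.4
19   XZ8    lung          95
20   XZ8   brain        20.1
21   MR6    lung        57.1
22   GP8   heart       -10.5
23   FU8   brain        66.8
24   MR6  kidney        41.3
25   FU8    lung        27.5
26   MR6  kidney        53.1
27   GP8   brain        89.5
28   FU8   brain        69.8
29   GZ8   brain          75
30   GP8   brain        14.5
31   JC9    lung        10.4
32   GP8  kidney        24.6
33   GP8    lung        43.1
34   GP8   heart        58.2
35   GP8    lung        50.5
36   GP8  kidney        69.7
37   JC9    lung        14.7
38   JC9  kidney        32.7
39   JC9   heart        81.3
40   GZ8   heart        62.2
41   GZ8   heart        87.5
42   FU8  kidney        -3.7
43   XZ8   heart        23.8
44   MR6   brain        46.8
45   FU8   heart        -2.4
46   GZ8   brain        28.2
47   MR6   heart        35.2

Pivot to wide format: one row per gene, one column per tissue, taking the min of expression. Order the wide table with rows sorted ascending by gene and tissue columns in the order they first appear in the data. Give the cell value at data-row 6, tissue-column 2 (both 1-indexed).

23.8

With rows sorted ascending by gene, row 6 is gene=XZ8. tissue columns in first-appearance order: kidney, heart, lung, brain; column 2 is heart.
Long rows with gene=XZ8, tissue=heart: min(71.4, 23.8) = 23.8.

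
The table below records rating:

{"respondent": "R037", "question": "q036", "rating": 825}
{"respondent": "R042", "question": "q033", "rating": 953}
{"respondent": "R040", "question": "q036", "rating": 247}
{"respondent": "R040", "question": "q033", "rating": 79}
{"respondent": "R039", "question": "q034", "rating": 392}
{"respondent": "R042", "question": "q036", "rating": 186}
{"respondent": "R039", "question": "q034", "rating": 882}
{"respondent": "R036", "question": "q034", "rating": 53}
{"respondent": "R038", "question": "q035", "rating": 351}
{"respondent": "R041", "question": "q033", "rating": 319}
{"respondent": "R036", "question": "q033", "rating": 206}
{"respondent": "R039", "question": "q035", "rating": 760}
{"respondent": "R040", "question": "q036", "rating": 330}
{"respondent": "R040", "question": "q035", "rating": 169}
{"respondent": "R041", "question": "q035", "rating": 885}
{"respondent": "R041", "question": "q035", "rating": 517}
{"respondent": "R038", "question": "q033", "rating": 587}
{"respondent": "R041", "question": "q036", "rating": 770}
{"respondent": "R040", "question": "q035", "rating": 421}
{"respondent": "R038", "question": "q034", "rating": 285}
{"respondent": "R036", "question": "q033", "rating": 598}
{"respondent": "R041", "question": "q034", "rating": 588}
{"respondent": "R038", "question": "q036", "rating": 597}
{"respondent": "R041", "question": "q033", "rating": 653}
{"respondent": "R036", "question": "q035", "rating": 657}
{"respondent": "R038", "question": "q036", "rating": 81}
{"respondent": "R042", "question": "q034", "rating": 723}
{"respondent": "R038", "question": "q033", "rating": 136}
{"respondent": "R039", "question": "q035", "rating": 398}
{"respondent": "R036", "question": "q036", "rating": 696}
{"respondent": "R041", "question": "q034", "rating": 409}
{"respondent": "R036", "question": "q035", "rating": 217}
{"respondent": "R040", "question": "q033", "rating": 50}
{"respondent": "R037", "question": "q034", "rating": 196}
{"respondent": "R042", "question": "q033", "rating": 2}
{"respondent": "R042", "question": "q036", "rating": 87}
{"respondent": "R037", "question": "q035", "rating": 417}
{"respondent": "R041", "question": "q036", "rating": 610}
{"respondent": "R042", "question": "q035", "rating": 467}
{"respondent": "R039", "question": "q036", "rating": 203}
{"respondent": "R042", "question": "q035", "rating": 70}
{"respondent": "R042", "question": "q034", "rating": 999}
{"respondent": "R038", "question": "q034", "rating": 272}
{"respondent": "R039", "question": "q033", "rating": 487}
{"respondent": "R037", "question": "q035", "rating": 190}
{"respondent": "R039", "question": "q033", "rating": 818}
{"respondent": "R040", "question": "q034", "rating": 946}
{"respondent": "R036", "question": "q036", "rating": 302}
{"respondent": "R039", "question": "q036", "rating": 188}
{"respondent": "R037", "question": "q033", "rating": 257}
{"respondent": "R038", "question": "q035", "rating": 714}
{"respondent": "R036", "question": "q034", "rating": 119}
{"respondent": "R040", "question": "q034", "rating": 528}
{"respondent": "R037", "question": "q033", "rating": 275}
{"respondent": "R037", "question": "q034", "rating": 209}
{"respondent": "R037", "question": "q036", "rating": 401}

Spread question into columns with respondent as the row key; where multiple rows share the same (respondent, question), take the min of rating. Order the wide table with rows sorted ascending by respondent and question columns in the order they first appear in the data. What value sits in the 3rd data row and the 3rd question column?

With rows sorted ascending by respondent, row 3 is respondent=R038. question columns in first-appearance order: q036, q033, q034, q035; column 3 is q034.
Long rows with respondent=R038, question=q034: min(285, 272) = 272.

272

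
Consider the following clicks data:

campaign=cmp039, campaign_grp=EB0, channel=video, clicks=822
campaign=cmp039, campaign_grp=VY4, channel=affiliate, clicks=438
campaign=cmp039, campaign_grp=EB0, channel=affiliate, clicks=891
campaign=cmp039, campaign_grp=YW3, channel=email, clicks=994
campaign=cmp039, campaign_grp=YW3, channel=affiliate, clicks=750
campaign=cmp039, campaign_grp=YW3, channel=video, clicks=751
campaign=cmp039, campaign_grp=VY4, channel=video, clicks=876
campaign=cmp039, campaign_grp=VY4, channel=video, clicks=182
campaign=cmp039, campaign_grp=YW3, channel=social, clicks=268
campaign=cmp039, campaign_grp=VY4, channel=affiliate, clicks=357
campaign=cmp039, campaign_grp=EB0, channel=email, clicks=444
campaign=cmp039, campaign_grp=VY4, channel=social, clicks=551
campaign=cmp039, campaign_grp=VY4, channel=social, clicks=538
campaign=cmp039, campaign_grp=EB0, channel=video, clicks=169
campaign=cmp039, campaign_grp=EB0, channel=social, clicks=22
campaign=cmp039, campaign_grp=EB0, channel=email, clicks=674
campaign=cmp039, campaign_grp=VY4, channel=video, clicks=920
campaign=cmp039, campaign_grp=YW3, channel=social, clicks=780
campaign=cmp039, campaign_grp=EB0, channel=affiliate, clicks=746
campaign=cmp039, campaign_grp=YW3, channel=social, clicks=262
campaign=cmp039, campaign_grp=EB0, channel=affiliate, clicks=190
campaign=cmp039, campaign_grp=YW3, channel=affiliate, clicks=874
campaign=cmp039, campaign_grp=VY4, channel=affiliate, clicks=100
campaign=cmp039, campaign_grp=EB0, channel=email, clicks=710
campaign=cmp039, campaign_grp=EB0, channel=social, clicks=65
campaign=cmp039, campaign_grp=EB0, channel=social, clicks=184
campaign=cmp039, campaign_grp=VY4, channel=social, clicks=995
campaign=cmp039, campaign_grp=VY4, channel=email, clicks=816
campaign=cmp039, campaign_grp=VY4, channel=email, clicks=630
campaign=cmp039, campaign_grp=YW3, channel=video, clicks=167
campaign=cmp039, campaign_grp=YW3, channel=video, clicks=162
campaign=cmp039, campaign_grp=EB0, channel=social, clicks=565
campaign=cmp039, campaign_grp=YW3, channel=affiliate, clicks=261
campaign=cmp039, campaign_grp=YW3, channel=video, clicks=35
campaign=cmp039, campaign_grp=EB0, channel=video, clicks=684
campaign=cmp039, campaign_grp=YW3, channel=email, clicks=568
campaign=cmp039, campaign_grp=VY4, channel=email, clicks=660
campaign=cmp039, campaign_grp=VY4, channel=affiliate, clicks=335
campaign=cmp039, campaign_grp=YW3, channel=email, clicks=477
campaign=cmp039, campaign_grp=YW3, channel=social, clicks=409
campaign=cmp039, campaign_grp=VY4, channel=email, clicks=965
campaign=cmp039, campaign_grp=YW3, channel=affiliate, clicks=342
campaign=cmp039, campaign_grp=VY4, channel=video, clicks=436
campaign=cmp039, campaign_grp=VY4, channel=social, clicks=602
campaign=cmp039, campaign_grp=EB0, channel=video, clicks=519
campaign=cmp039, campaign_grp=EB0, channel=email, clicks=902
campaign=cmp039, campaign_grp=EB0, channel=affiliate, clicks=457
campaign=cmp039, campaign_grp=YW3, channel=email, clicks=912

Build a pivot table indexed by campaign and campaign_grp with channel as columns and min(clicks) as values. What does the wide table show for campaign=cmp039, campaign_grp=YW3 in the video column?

35

Rows with campaign=cmp039, campaign_grp=YW3 and channel=video: clicks values are 751, 167, 162, 35.
min(751, 167, 162, 35) = 35.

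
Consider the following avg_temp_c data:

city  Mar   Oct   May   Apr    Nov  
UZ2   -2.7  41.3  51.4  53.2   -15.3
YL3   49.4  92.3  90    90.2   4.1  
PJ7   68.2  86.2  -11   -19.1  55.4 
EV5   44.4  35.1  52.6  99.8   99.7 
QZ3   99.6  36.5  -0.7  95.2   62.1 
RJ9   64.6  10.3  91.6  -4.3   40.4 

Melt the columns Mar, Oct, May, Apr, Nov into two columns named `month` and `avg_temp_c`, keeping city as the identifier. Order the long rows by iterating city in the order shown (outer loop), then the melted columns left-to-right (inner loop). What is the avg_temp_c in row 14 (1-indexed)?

30 rows total (6 × 5). Row 14: index ⌊(14-1)/5⌋ = 2 into city → PJ7; (14-1) mod 5 = 3 into the melted columns → Apr.
So row 14 is (PJ7, Apr, -19.1); avg_temp_c = -19.1.

-19.1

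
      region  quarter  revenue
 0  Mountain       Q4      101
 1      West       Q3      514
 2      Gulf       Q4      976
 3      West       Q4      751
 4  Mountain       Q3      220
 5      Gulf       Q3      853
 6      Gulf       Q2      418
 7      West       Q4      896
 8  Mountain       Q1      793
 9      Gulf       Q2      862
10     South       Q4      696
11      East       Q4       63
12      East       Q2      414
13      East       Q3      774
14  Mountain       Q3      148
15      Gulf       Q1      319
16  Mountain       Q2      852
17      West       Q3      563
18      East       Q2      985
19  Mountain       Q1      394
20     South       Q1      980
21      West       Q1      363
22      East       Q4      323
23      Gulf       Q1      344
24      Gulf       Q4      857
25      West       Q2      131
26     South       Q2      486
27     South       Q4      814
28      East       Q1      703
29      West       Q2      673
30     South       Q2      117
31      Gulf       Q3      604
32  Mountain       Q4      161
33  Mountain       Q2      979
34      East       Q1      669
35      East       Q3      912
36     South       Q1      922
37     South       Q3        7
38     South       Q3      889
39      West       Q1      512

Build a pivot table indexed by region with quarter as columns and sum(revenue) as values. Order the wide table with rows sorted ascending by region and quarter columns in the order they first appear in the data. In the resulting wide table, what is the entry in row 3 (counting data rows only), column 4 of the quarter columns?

With rows sorted ascending by region, row 3 is region=Mountain. quarter columns in first-appearance order: Q4, Q3, Q2, Q1; column 4 is Q1.
Long rows with region=Mountain, quarter=Q1: 793 + 394 = 1187.

1187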